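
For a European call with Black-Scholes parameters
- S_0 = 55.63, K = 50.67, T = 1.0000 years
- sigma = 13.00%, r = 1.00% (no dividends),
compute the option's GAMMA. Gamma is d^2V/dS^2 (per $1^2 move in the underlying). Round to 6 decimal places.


Answer: Gamma = 0.038102

Derivation:
d1 = 0.8602969585; d2 = 0.7302969585
phi(d1) = 0.2755478554; exp(-qT) = 1.0000000000; exp(-rT) = 0.9900498337
Gamma = exp(-qT) * phi(d1) / (S * sigma * sqrt(T)) = 1.0000000000 * 0.2755478554 / (55.6300 * 0.1300 * 1.0000000000) = 0.038102


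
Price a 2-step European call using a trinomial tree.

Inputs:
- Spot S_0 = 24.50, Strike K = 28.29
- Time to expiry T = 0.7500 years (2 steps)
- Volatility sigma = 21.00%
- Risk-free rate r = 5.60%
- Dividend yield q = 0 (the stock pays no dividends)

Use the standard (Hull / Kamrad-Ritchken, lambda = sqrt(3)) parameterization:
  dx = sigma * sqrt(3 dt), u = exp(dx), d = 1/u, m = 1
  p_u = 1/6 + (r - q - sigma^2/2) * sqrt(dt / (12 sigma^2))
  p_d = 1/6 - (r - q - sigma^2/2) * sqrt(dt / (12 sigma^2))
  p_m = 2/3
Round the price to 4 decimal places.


Answer: Price = V(0,0) = 0.9438

Derivation:
dt = T/N = 0.375000; dx = sigma*sqrt(3*dt) = 0.222739
u = exp(dx) = 1.249494; d = 1/u = 0.800324
p_u = 0.195246, p_m = 0.666667, p_d = 0.138088
Discount per step: exp(-r*dt) = 0.979219
Stock lattice S(k, j) with j the centered position index:
  k=0: S(0,+0) = 24.5000
  k=1: S(1,-1) = 19.6079; S(1,+0) = 24.5000; S(1,+1) = 30.6126
  k=2: S(2,-2) = 15.6927; S(2,-1) = 19.6079; S(2,+0) = 24.5000; S(2,+1) = 30.6126; S(2,+2) = 38.2503
Terminal payoffs V(N, j) = max(S_T - K, 0):
  V(2,-2) = 0.000000; V(2,-1) = 0.000000; V(2,+0) = 0.000000; V(2,+1) = 2.322602; V(2,+2) = 9.960261
Backward induction: V(k, j) = exp(-r*dt) * [p_u * V(k+1, j+1) + p_m * V(k+1, j) + p_d * V(k+1, j-1)]
  V(1,-1) = exp(-r*dt) * [p_u*0.000000 + p_m*0.000000 + p_d*0.000000] = 0.000000
  V(1,+0) = exp(-r*dt) * [p_u*2.322602 + p_m*0.000000 + p_d*0.000000] = 0.444054
  V(1,+1) = exp(-r*dt) * [p_u*9.960261 + p_m*2.322602 + p_d*0.000000] = 3.420508
  V(0,+0) = exp(-r*dt) * [p_u*3.420508 + p_m*0.444054 + p_d*0.000000] = 0.943845


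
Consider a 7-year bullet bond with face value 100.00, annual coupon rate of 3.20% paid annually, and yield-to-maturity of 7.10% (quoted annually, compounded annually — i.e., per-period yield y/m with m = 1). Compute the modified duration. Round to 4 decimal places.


Answer: Modified duration = 5.8715

Derivation:
Coupon per period c = face * coupon_rate / m = 3.200000
Periods per year m = 1; per-period yield y/m = 0.071000
Number of cashflows N = 7
Cashflows (t years, CF_t, discount factor 1/(1+y/m)^(m*t), PV):
  t = 1.0000: CF_t = 3.200000, DF = 0.933707, PV = 2.987862
  t = 2.0000: CF_t = 3.200000, DF = 0.871808, PV = 2.789787
  t = 3.0000: CF_t = 3.200000, DF = 0.814013, PV = 2.604843
  t = 4.0000: CF_t = 3.200000, DF = 0.760050, PV = 2.432160
  t = 5.0000: CF_t = 3.200000, DF = 0.709664, PV = 2.270924
  t = 6.0000: CF_t = 3.200000, DF = 0.662618, PV = 2.120377
  t = 7.0000: CF_t = 103.200000, DF = 0.618691, PV = 63.848897
Price P = sum_t PV_t = 79.054850
First compute Macaulay numerator sum_t t * PV_t:
  t * PV_t at t = 1.0000: 2.987862
  t * PV_t at t = 2.0000: 5.579574
  t * PV_t at t = 3.0000: 7.814529
  t * PV_t at t = 4.0000: 9.728639
  t * PV_t at t = 5.0000: 11.354621
  t * PV_t at t = 6.0000: 12.722264
  t * PV_t at t = 7.0000: 446.942281
Macaulay duration D = 497.129770 / 79.054850 = 6.288416
Modified duration = D / (1 + y/m) = 6.288416 / (1 + 0.071000) = 5.871537


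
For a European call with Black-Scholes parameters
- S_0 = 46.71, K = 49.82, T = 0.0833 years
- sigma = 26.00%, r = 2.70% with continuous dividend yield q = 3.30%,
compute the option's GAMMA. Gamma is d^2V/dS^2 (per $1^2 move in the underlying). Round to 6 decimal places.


Answer: Gamma = 0.080555

Derivation:
d1 = -0.8281191727; d2 = -0.9031596951
phi(d1) = 0.2831356365; exp(-qT) = 0.9972548748; exp(-rT) = 0.9977534273
Gamma = exp(-qT) * phi(d1) / (S * sigma * sqrt(T)) = 0.9972548748 * 0.2831356365 / (46.7100 * 0.2600 * 0.2886173938) = 0.080555


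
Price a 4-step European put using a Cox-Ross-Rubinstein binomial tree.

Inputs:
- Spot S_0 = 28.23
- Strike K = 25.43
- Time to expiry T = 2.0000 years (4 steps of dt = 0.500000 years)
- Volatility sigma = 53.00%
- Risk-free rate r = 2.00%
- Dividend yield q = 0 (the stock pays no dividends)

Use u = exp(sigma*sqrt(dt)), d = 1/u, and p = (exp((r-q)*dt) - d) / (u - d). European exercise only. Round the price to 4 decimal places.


dt = T/N = 0.500000
u = exp(sigma*sqrt(dt)) = 1.454652; d = 1/u = 0.687450
p = (exp((r-q)*dt) - d) / (u - d) = 0.420490
Discount per step: exp(-r*dt) = 0.990050
Stock lattice S(k, i) with i counting down-moves:
  k=0: S(0,0) = 28.2300
  k=1: S(1,0) = 41.0648; S(1,1) = 19.4067
  k=2: S(2,0) = 59.7350; S(2,1) = 28.2300; S(2,2) = 13.3411
  k=3: S(3,0) = 86.8937; S(3,1) = 41.0648; S(3,2) = 19.4067; S(3,3) = 9.1714
  k=4: S(4,0) = 126.4000; S(4,1) = 59.7350; S(4,2) = 28.2300; S(4,3) = 13.3411; S(4,4) = 6.3048
Terminal payoffs V(N, i) = max(K - S_T, 0):
  V(4,0) = 0.000000; V(4,1) = 0.000000; V(4,2) = 0.000000; V(4,3) = 12.088866; V(4,4) = 19.125152
Backward induction: V(k, i) = exp(-r*dt) * [p * V(k+1, i) + (1-p) * V(k+1, i+1)].
  V(3,0) = exp(-r*dt) * [p*0.000000 + (1-p)*0.000000] = 0.000000
  V(3,1) = exp(-r*dt) * [p*0.000000 + (1-p)*0.000000] = 0.000000
  V(3,2) = exp(-r*dt) * [p*0.000000 + (1-p)*12.088866] = 6.935917
  V(3,3) = exp(-r*dt) * [p*12.088866 + (1-p)*19.125152] = 16.005608
  V(2,0) = exp(-r*dt) * [p*0.000000 + (1-p)*0.000000] = 0.000000
  V(2,1) = exp(-r*dt) * [p*0.000000 + (1-p)*6.935917] = 3.979443
  V(2,2) = exp(-r*dt) * [p*6.935917 + (1-p)*16.005608] = 12.070587
  V(1,0) = exp(-r*dt) * [p*0.000000 + (1-p)*3.979443] = 2.283182
  V(1,1) = exp(-r*dt) * [p*3.979443 + (1-p)*12.070587] = 8.582094
  V(0,0) = exp(-r*dt) * [p*2.283182 + (1-p)*8.582094] = 5.874429

Answer: Price = V(0,0) = 5.8744


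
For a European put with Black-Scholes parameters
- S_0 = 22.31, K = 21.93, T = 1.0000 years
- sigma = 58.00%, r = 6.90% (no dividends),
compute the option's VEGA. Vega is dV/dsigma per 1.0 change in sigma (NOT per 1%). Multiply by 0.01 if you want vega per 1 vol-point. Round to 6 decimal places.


d1 = 0.4385852517; d2 = -0.1414147483
phi(d1) = 0.3623600150; exp(-qT) = 1.0000000000; exp(-rT) = 0.9333266801
Vega = S * exp(-qT) * phi(d1) * sqrt(T) = 22.3100 * 1.0000000000 * 0.3623600150 * 1.0000000000 = 8.084252

Answer: Vega = 8.084252


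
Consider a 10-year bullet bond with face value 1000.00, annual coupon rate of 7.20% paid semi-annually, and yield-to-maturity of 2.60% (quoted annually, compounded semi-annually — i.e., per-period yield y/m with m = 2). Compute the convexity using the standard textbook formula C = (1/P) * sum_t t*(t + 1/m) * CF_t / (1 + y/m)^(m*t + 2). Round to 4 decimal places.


Answer: Convexity = 72.1729

Derivation:
Coupon per period c = face * coupon_rate / m = 36.000000
Periods per year m = 2; per-period yield y/m = 0.013000
Number of cashflows N = 20
Cashflows (t years, CF_t, discount factor 1/(1+y/m)^(m*t), PV):
  t = 0.5000: CF_t = 36.000000, DF = 0.987167, PV = 35.538006
  t = 1.0000: CF_t = 36.000000, DF = 0.974498, PV = 35.081941
  t = 1.5000: CF_t = 36.000000, DF = 0.961992, PV = 34.631728
  t = 2.0000: CF_t = 36.000000, DF = 0.949647, PV = 34.187293
  t = 2.5000: CF_t = 36.000000, DF = 0.937460, PV = 33.748562
  t = 3.0000: CF_t = 36.000000, DF = 0.925429, PV = 33.315461
  t = 3.5000: CF_t = 36.000000, DF = 0.913553, PV = 32.887918
  t = 4.0000: CF_t = 36.000000, DF = 0.901829, PV = 32.465862
  t = 4.5000: CF_t = 36.000000, DF = 0.890256, PV = 32.049222
  t = 5.0000: CF_t = 36.000000, DF = 0.878831, PV = 31.637929
  t = 5.5000: CF_t = 36.000000, DF = 0.867553, PV = 31.231914
  t = 6.0000: CF_t = 36.000000, DF = 0.856420, PV = 30.831110
  t = 6.5000: CF_t = 36.000000, DF = 0.845429, PV = 30.435449
  t = 7.0000: CF_t = 36.000000, DF = 0.834580, PV = 30.044866
  t = 7.5000: CF_t = 36.000000, DF = 0.823869, PV = 29.659295
  t = 8.0000: CF_t = 36.000000, DF = 0.813296, PV = 29.278672
  t = 8.5000: CF_t = 36.000000, DF = 0.802859, PV = 28.902934
  t = 9.0000: CF_t = 36.000000, DF = 0.792556, PV = 28.532018
  t = 9.5000: CF_t = 36.000000, DF = 0.782385, PV = 28.165861
  t = 10.0000: CF_t = 1036.000000, DF = 0.772345, PV = 800.148966
Price P = sum_t PV_t = 1402.775007
Convexity numerator sum_t t*(t + 1/m) * CF_t / (1+y/m)^(m*t + 2):
  t = 0.5000: term = 17.315864
  t = 1.0000: term = 51.280940
  t = 1.5000: term = 101.245686
  t = 2.0000: term = 166.577306
  t = 2.5000: term = 246.659386
  t = 3.0000: term = 340.891551
  t = 3.5000: term = 448.689109
  t = 4.0000: term = 569.482722
  t = 4.5000: term = 702.718068
  t = 5.0000: term = 847.855517
  t = 5.5000: term = 1004.369812
  t = 6.0000: term = 1171.749759
  t = 6.5000: term = 1349.497912
  t = 7.0000: term = 1537.130282
  t = 7.5000: term = 1734.176034
  t = 8.0000: term = 1940.177201
  t = 8.5000: term = 2154.688402
  t = 9.0000: term = 2377.276560
  t = 9.5000: term = 2607.520632
  t = 10.0000: term = 81873.104139
Convexity = (1/P) * sum = 101242.406883 / 1402.775007 = 72.172947


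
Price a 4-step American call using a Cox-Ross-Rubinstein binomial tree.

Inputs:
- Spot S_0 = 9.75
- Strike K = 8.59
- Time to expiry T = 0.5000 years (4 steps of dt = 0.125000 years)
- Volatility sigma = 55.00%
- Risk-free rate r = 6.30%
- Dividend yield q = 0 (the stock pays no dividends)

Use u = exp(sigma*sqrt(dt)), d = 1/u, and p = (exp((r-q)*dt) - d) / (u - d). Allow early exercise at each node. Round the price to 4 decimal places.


dt = T/N = 0.125000
u = exp(sigma*sqrt(dt)) = 1.214648; d = 1/u = 0.823284
p = (exp((r-q)*dt) - d) / (u - d) = 0.471740
Discount per step: exp(-r*dt) = 0.992156
Stock lattice S(k, i) with i counting down-moves:
  k=0: S(0,0) = 9.7500
  k=1: S(1,0) = 11.8428; S(1,1) = 8.0270
  k=2: S(2,0) = 14.3849; S(2,1) = 9.7500; S(2,2) = 6.6085
  k=3: S(3,0) = 17.4725; S(3,1) = 11.8428; S(3,2) = 8.0270; S(3,3) = 5.4407
  k=4: S(4,0) = 21.2230; S(4,1) = 14.3849; S(4,2) = 9.7500; S(4,3) = 6.6085; S(4,4) = 4.4792
Terminal payoffs V(N, i) = max(S_T - K, 0):
  V(4,0) = 12.632984; V(4,1) = 5.794856; V(4,2) = 1.160000; V(4,3) = 0.000000; V(4,4) = 0.000000
Backward induction: V(k, i) = exp(-r*dt) * [p * V(k+1, i) + (1-p) * V(k+1, i+1)]; then take max(V_cont, immediate exercise) for American.
  V(3,0) = exp(-r*dt) * [p*12.632984 + (1-p)*5.794856] = 8.949918; exercise = 8.882538; V(3,0) = max -> 8.949918
  V(3,1) = exp(-r*dt) * [p*5.794856 + (1-p)*1.160000] = 3.320199; exercise = 3.252818; V(3,1) = max -> 3.320199
  V(3,2) = exp(-r*dt) * [p*1.160000 + (1-p)*0.000000] = 0.542926; exercise = 0.000000; V(3,2) = max -> 0.542926
  V(3,3) = exp(-r*dt) * [p*0.000000 + (1-p)*0.000000] = 0.000000; exercise = 0.000000; V(3,3) = max -> 0.000000
  V(2,0) = exp(-r*dt) * [p*8.949918 + (1-p)*3.320199] = 5.929089; exercise = 5.794856; V(2,0) = max -> 5.929089
  V(2,1) = exp(-r*dt) * [p*3.320199 + (1-p)*0.542926] = 1.838542; exercise = 1.160000; V(2,1) = max -> 1.838542
  V(2,2) = exp(-r*dt) * [p*0.542926 + (1-p)*0.000000] = 0.254111; exercise = 0.000000; V(2,2) = max -> 0.254111
  V(1,0) = exp(-r*dt) * [p*5.929089 + (1-p)*1.838542] = 3.738660; exercise = 3.252818; V(1,0) = max -> 3.738660
  V(1,1) = exp(-r*dt) * [p*1.838542 + (1-p)*0.254111] = 0.993695; exercise = 0.000000; V(1,1) = max -> 0.993695
  V(0,0) = exp(-r*dt) * [p*3.738660 + (1-p)*0.993695] = 2.270654; exercise = 1.160000; V(0,0) = max -> 2.270654

Answer: Price = V(0,0) = 2.2707


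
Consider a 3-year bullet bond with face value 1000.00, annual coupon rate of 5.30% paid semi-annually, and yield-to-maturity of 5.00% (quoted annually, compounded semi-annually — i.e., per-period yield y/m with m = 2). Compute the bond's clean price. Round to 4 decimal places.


Answer: Price = 1008.2622

Derivation:
Coupon per period c = face * coupon_rate / m = 26.500000
Periods per year m = 2; per-period yield y/m = 0.025000
Number of cashflows N = 6
Cashflows (t years, CF_t, discount factor 1/(1+y/m)^(m*t), PV):
  t = 0.5000: CF_t = 26.500000, DF = 0.975610, PV = 25.853659
  t = 1.0000: CF_t = 26.500000, DF = 0.951814, PV = 25.223081
  t = 1.5000: CF_t = 26.500000, DF = 0.928599, PV = 24.607884
  t = 2.0000: CF_t = 26.500000, DF = 0.905951, PV = 24.007692
  t = 2.5000: CF_t = 26.500000, DF = 0.883854, PV = 23.422139
  t = 3.0000: CF_t = 1026.500000, DF = 0.862297, PV = 885.147733
Price P = sum_t PV_t = 1008.262188


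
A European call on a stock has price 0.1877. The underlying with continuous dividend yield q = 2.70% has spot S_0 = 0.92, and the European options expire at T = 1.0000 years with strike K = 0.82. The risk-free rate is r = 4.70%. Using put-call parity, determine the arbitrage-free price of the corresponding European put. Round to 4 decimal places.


Answer: Put price = 0.0746

Derivation:
Put-call parity: C - P = S_0 * exp(-qT) - K * exp(-rT).
S_0 * exp(-qT) = 0.9200 * 0.97336124 = 0.89549234
K * exp(-rT) = 0.8200 * 0.95408740 = 0.78235167
P = C - S*exp(-qT) + K*exp(-rT)
P = 0.1877 - 0.89549234 + 0.78235167 = 0.0746


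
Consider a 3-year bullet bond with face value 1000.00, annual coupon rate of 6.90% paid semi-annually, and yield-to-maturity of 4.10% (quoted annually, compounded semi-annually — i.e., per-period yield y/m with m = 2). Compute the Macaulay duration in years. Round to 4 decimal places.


Answer: Macaulay duration = 2.7711 years

Derivation:
Coupon per period c = face * coupon_rate / m = 34.500000
Periods per year m = 2; per-period yield y/m = 0.020500
Number of cashflows N = 6
Cashflows (t years, CF_t, discount factor 1/(1+y/m)^(m*t), PV):
  t = 0.5000: CF_t = 34.500000, DF = 0.979912, PV = 33.806957
  t = 1.0000: CF_t = 34.500000, DF = 0.960227, PV = 33.127837
  t = 1.5000: CF_t = 34.500000, DF = 0.940938, PV = 32.462358
  t = 2.0000: CF_t = 34.500000, DF = 0.922036, PV = 31.810248
  t = 2.5000: CF_t = 34.500000, DF = 0.903514, PV = 31.171238
  t = 3.0000: CF_t = 1034.500000, DF = 0.885364, PV = 915.909241
Price P = sum_t PV_t = 1078.287879
Macaulay numerator sum_t t * PV_t:
  t * PV_t at t = 0.5000: 16.903479
  t * PV_t at t = 1.0000: 33.127837
  t * PV_t at t = 1.5000: 48.693538
  t * PV_t at t = 2.0000: 63.620497
  t * PV_t at t = 2.5000: 77.928095
  t * PV_t at t = 3.0000: 2747.727722
Macaulay duration D = (sum_t t * PV_t) / P = 2988.001166 / 1078.287879 = 2.771061


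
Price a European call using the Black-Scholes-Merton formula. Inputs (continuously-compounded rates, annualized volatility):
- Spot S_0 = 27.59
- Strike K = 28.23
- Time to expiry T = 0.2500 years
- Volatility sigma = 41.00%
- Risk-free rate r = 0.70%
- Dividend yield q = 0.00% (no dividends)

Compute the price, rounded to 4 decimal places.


d1 = (ln(S/K) + (r - q + 0.5*sigma^2) * T) / (sigma * sqrt(T)) = -0.00082612
d2 = d1 - sigma * sqrt(T) = -0.20582612
exp(-rT) = 0.99825153; exp(-qT) = 1.00000000
C = S_0 * exp(-qT) * N(d1) - K * exp(-rT) * N(d2)
N(d1) = 0.49967043; N(d2) = 0.41846337
C = 27.5900 * 1.00000000 * 0.49967043 - 28.2300 * 0.99825153 * 0.41846337 = 1.9933

Answer: Price = 1.9933


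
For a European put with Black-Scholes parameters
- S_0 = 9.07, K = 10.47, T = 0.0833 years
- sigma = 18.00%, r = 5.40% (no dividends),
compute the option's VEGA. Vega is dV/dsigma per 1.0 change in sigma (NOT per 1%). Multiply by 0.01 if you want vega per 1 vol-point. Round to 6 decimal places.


d1 = -2.6504543485; d2 = -2.7024054793
phi(d1) = 0.0118979084; exp(-qT) = 1.0000000000; exp(-rT) = 0.9955119017
Vega = S * exp(-qT) * phi(d1) * sqrt(T) = 9.0700 * 1.0000000000 * 0.0118979084 * 0.2886173938 = 0.031146

Answer: Vega = 0.031146


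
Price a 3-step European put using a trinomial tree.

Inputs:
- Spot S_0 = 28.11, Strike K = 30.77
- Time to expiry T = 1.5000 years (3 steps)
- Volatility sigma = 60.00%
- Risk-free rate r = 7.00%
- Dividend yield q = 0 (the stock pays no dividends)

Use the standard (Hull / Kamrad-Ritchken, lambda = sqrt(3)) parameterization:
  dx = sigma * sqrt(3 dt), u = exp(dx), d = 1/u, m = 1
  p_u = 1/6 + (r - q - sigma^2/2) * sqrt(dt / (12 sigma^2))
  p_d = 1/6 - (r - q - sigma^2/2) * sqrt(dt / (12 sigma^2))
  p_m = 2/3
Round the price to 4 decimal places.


Answer: Price = V(0,0) = 7.4841

Derivation:
dt = T/N = 0.500000; dx = sigma*sqrt(3*dt) = 0.734847
u = exp(dx) = 2.085163; d = 1/u = 0.479579
p_u = 0.129244, p_m = 0.666667, p_d = 0.204089
Discount per step: exp(-r*dt) = 0.965605
Stock lattice S(k, j) with j the centered position index:
  k=0: S(0,+0) = 28.1100
  k=1: S(1,-1) = 13.4810; S(1,+0) = 28.1100; S(1,+1) = 58.6139
  k=2: S(2,-2) = 6.4652; S(2,-1) = 13.4810; S(2,+0) = 28.1100; S(2,+1) = 58.6139; S(2,+2) = 122.2196
  k=3: S(3,-3) = 3.1006; S(3,-2) = 6.4652; S(3,-1) = 13.4810; S(3,+0) = 28.1100; S(3,+1) = 58.6139; S(3,+2) = 122.2196; S(3,+3) = 254.8477
Terminal payoffs V(N, j) = max(K - S_T, 0):
  V(3,-3) = 27.669434; V(3,-2) = 24.304816; V(3,-1) = 17.289038; V(3,+0) = 2.660000; V(3,+1) = 0.000000; V(3,+2) = 0.000000; V(3,+3) = 0.000000
Backward induction: V(k, j) = exp(-r*dt) * [p_u * V(k+1, j+1) + p_m * V(k+1, j) + p_d * V(k+1, j-1)]
  V(2,-2) = exp(-r*dt) * [p_u*17.289038 + p_m*24.304816 + p_d*27.669434] = 23.256367
  V(2,-1) = exp(-r*dt) * [p_u*2.660000 + p_m*17.289038 + p_d*24.304816] = 16.251303
  V(2,+0) = exp(-r*dt) * [p_u*0.000000 + p_m*2.660000 + p_d*17.289038] = 5.119489
  V(2,+1) = exp(-r*dt) * [p_u*0.000000 + p_m*0.000000 + p_d*2.660000] = 0.524206
  V(2,+2) = exp(-r*dt) * [p_u*0.000000 + p_m*0.000000 + p_d*0.000000] = 0.000000
  V(1,-1) = exp(-r*dt) * [p_u*5.119489 + p_m*16.251303 + p_d*23.256367] = 15.683598
  V(1,+0) = exp(-r*dt) * [p_u*0.524206 + p_m*5.119489 + p_d*16.251303] = 6.563666
  V(1,+1) = exp(-r*dt) * [p_u*0.000000 + p_m*0.524206 + p_d*5.119489] = 1.346348
  V(0,+0) = exp(-r*dt) * [p_u*1.346348 + p_m*6.563666 + p_d*15.683598] = 7.484061


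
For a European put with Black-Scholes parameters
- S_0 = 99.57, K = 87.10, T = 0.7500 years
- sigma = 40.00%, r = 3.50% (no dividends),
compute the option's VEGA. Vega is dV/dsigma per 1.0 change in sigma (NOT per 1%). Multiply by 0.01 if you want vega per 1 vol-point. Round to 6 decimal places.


Answer: Vega = 28.115348

Derivation:
d1 = 0.6352412688; d2 = 0.2888311073
phi(d1) = 0.3260500871; exp(-qT) = 1.0000000000; exp(-rT) = 0.9740915363
Vega = S * exp(-qT) * phi(d1) * sqrt(T) = 99.5700 * 1.0000000000 * 0.3260500871 * 0.8660254038 = 28.115348


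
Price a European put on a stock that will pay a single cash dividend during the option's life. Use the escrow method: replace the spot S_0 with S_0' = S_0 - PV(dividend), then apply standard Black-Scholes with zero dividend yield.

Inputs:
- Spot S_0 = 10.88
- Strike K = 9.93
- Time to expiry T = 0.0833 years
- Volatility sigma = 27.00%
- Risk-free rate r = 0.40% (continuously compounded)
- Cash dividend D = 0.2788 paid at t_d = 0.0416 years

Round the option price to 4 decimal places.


PV(D) = D * exp(-r * t_d) = 0.2788 * 0.99983361 = 0.27875361
S_0' = S_0 - PV(D) = 10.8800 - 0.27875361 = 10.60124639
d1 = (ln(S_0'/K) + (r + sigma^2/2)*T) / (sigma*sqrt(T)) = 0.88263186
d2 = d1 - sigma*sqrt(T) = 0.80470516
exp(-rT) = 0.99966686
N(-d1) = 0.18871760; N(-d2) = 0.21049492
P = K * exp(-rT) * N(-d2) - S_0' * N(-d1) = 9.9300 * 0.99966686 * 0.21049492 - 10.60124639 * 0.18871760 = 0.0889

Answer: Price = 0.0889


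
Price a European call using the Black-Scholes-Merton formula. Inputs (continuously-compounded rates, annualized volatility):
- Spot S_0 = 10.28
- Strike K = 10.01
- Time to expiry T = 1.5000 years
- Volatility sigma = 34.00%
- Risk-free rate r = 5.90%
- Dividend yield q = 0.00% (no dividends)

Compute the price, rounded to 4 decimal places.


Answer: Price = 2.2222

Derivation:
d1 = (ln(S/K) + (r - q + 0.5*sigma^2) * T) / (sigma * sqrt(T)) = 0.48465236
d2 = d1 - sigma * sqrt(T) = 0.06823910
exp(-rT) = 0.91530311; exp(-qT) = 1.00000000
C = S_0 * exp(-qT) * N(d1) - K * exp(-rT) * N(d2)
N(d1) = 0.68603852; N(d2) = 0.52720235
C = 10.2800 * 1.00000000 * 0.68603852 - 10.0100 * 0.91530311 * 0.52720235 = 2.2222


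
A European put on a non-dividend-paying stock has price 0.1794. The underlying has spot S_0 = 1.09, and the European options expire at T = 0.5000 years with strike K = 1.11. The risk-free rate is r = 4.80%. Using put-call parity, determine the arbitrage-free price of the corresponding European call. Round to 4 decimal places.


Put-call parity: C - P = S_0 * exp(-qT) - K * exp(-rT).
S_0 * exp(-qT) = 1.0900 * 1.00000000 = 1.09000000
K * exp(-rT) = 1.1100 * 0.97628571 = 1.08367714
C = P + S*exp(-qT) - K*exp(-rT)
C = 0.1794 + 1.09000000 - 1.08367714 = 0.1857

Answer: Call price = 0.1857


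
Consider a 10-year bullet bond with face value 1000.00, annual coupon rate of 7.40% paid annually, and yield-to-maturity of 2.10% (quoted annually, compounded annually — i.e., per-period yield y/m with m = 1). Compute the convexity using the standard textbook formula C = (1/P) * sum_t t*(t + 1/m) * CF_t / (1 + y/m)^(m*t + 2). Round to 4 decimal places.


Answer: Convexity = 76.2310

Derivation:
Coupon per period c = face * coupon_rate / m = 74.000000
Periods per year m = 1; per-period yield y/m = 0.021000
Number of cashflows N = 10
Cashflows (t years, CF_t, discount factor 1/(1+y/m)^(m*t), PV):
  t = 1.0000: CF_t = 74.000000, DF = 0.979432, PV = 72.477963
  t = 2.0000: CF_t = 74.000000, DF = 0.959287, PV = 70.987231
  t = 3.0000: CF_t = 74.000000, DF = 0.939556, PV = 69.527161
  t = 4.0000: CF_t = 74.000000, DF = 0.920231, PV = 68.097121
  t = 5.0000: CF_t = 74.000000, DF = 0.901304, PV = 66.696495
  t = 6.0000: CF_t = 74.000000, DF = 0.882766, PV = 65.324676
  t = 7.0000: CF_t = 74.000000, DF = 0.864609, PV = 63.981074
  t = 8.0000: CF_t = 74.000000, DF = 0.846826, PV = 62.665107
  t = 9.0000: CF_t = 74.000000, DF = 0.829408, PV = 61.376206
  t = 10.0000: CF_t = 1074.000000, DF = 0.812349, PV = 872.462683
Price P = sum_t PV_t = 1473.595716
Convexity numerator sum_t t*(t + 1/m) * CF_t / (1+y/m)^(m*t + 2):
  t = 1.0000: term = 139.054321
  t = 2.0000: term = 408.582726
  t = 3.0000: term = 800.357936
  t = 4.0000: term = 1306.493529
  t = 5.0000: term = 1919.432216
  t = 6.0000: term = 2631.934479
  t = 7.0000: term = 3437.067553
  t = 8.0000: term = 4328.194764
  t = 9.0000: term = 5298.965186
  t = 10.0000: term = 92063.622936
Convexity = (1/P) * sum = 112333.705645 / 1473.595716 = 76.231021


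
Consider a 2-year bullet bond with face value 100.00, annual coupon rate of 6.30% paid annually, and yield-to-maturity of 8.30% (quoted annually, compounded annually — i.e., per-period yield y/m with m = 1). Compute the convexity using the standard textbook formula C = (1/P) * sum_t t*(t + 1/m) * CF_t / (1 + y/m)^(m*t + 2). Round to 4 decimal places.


Answer: Convexity = 4.9099

Derivation:
Coupon per period c = face * coupon_rate / m = 6.300000
Periods per year m = 1; per-period yield y/m = 0.083000
Number of cashflows N = 2
Cashflows (t years, CF_t, discount factor 1/(1+y/m)^(m*t), PV):
  t = 1.0000: CF_t = 6.300000, DF = 0.923361, PV = 5.817175
  t = 2.0000: CF_t = 106.300000, DF = 0.852596, PV = 90.630912
Price P = sum_t PV_t = 96.448087
Convexity numerator sum_t t*(t + 1/m) * CF_t / (1+y/m)^(m*t + 2):
  t = 1.0000: term = 9.919395
  t = 2.0000: term = 463.629102
Convexity = (1/P) * sum = 473.548496 / 96.448087 = 4.909880


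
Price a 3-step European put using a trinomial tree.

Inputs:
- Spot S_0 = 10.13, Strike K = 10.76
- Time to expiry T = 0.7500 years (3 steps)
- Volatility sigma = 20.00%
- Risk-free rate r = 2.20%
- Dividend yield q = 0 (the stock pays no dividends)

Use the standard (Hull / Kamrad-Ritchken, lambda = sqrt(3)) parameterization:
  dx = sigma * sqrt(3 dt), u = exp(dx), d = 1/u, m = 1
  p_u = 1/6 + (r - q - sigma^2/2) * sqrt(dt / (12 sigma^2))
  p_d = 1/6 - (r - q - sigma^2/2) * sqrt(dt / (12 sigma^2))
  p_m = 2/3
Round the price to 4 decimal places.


dt = T/N = 0.250000; dx = sigma*sqrt(3*dt) = 0.173205
u = exp(dx) = 1.189110; d = 1/u = 0.840965
p_u = 0.168110, p_m = 0.666667, p_d = 0.165223
Discount per step: exp(-r*dt) = 0.994515
Stock lattice S(k, j) with j the centered position index:
  k=0: S(0,+0) = 10.1300
  k=1: S(1,-1) = 8.5190; S(1,+0) = 10.1300; S(1,+1) = 12.0457
  k=2: S(2,-2) = 7.1642; S(2,-1) = 8.5190; S(2,+0) = 10.1300; S(2,+1) = 12.0457; S(2,+2) = 14.3236
  k=3: S(3,-3) = 6.0248; S(3,-2) = 7.1642; S(3,-1) = 8.5190; S(3,+0) = 10.1300; S(3,+1) = 12.0457; S(3,+2) = 14.3236; S(3,+3) = 17.0324
Terminal payoffs V(N, j) = max(K - S_T, 0):
  V(3,-3) = 4.735189; V(3,-2) = 3.595838; V(3,-1) = 2.241023; V(3,+0) = 0.630000; V(3,+1) = 0.000000; V(3,+2) = 0.000000; V(3,+3) = 0.000000
Backward induction: V(k, j) = exp(-r*dt) * [p_u * V(k+1, j+1) + p_m * V(k+1, j) + p_d * V(k+1, j-1)]
  V(2,-2) = exp(-r*dt) * [p_u*2.241023 + p_m*3.595838 + p_d*4.735189] = 3.536821
  V(2,-1) = exp(-r*dt) * [p_u*0.630000 + p_m*2.241023 + p_d*3.595838] = 2.182007
  V(2,+0) = exp(-r*dt) * [p_u*0.000000 + p_m*0.630000 + p_d*2.241023] = 0.785935
  V(2,+1) = exp(-r*dt) * [p_u*0.000000 + p_m*0.000000 + p_d*0.630000] = 0.103520
  V(2,+2) = exp(-r*dt) * [p_u*0.000000 + p_m*0.000000 + p_d*0.000000] = 0.000000
  V(1,-1) = exp(-r*dt) * [p_u*0.785935 + p_m*2.182007 + p_d*3.536821] = 2.159251
  V(1,+0) = exp(-r*dt) * [p_u*0.103520 + p_m*0.785935 + p_d*2.182007] = 0.896931
  V(1,+1) = exp(-r*dt) * [p_u*0.000000 + p_m*0.103520 + p_d*0.785935] = 0.197777
  V(0,+0) = exp(-r*dt) * [p_u*0.197777 + p_m*0.896931 + p_d*2.159251] = 0.982542

Answer: Price = V(0,0) = 0.9825


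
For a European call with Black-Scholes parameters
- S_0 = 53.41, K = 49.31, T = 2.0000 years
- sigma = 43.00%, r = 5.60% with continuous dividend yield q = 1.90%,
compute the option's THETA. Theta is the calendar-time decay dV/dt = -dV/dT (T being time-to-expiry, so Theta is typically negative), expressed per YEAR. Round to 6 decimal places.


d1 = 0.5570868324; d2 = -0.0510249995
phi(d1) = 0.3416011664; exp(-qT) = 0.9627129409; exp(-rT) = 0.8940442575
Theta = -S*exp(-qT)*phi(d1)*sigma/(2*sqrt(T)) - r*K*exp(-rT)*N(d2) + q*S*exp(-qT)*N(d1)
N(d1) = 0.7112659482; N(d2) = 0.4796527999; sqrt(T) = 1.4142135624
Term 1 = -53.4100 * 0.9627129409 * 0.3416011664 * 0.4300 / (2 * 1.4142135624) = -2.6703131513
Term 2 = -0.0560 * 49.3100 * 0.8940442575 * 0.4796527999 = -1.1841563044
Term 3 = 0.0190 * 53.4100 * 0.9627129409 * 0.7112659482 = 0.6948723103
Theta = -2.6703131513 + (-1.1841563044) + (0.6948723103) = -3.159597

Answer: Theta = -3.159597


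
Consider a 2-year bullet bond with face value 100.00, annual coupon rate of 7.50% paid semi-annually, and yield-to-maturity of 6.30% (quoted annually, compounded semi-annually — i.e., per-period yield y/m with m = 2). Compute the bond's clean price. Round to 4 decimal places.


Coupon per period c = face * coupon_rate / m = 3.750000
Periods per year m = 2; per-period yield y/m = 0.031500
Number of cashflows N = 4
Cashflows (t years, CF_t, discount factor 1/(1+y/m)^(m*t), PV):
  t = 0.5000: CF_t = 3.750000, DF = 0.969462, PV = 3.635482
  t = 1.0000: CF_t = 3.750000, DF = 0.939856, PV = 3.524462
  t = 1.5000: CF_t = 3.750000, DF = 0.911155, PV = 3.416832
  t = 2.0000: CF_t = 103.750000, DF = 0.883330, PV = 91.645507
Price P = sum_t PV_t = 102.222282

Answer: Price = 102.2223


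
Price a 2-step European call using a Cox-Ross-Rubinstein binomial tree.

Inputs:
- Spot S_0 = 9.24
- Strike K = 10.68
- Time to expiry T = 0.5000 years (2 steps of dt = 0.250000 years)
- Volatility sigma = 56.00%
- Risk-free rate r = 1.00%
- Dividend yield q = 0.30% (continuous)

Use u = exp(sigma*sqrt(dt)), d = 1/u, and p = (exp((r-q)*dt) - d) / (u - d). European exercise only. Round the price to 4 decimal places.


dt = T/N = 0.250000
u = exp(sigma*sqrt(dt)) = 1.323130; d = 1/u = 0.755784
p = (exp((r-q)*dt) - d) / (u - d) = 0.433541
Discount per step: exp(-r*dt) = 0.997503
Stock lattice S(k, i) with i counting down-moves:
  k=0: S(0,0) = 9.2400
  k=1: S(1,0) = 12.2257; S(1,1) = 6.9834
  k=2: S(2,0) = 16.1762; S(2,1) = 9.2400; S(2,2) = 5.2780
Terminal payoffs V(N, i) = max(S_T - K, 0):
  V(2,0) = 5.496214; V(2,1) = 0.000000; V(2,2) = 0.000000
Backward induction: V(k, i) = exp(-r*dt) * [p * V(k+1, i) + (1-p) * V(k+1, i+1)].
  V(1,0) = exp(-r*dt) * [p*5.496214 + (1-p)*0.000000] = 2.376885
  V(1,1) = exp(-r*dt) * [p*0.000000 + (1-p)*0.000000] = 0.000000
  V(0,0) = exp(-r*dt) * [p*2.376885 + (1-p)*0.000000] = 1.027904

Answer: Price = V(0,0) = 1.0279


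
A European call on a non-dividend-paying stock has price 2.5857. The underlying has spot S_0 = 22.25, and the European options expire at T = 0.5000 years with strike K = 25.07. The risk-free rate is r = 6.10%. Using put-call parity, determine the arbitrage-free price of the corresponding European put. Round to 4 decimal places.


Answer: Put price = 4.6526

Derivation:
Put-call parity: C - P = S_0 * exp(-qT) - K * exp(-rT).
S_0 * exp(-qT) = 22.2500 * 1.00000000 = 22.25000000
K * exp(-rT) = 25.0700 * 0.96996043 = 24.31690803
P = C - S*exp(-qT) + K*exp(-rT)
P = 2.5857 - 22.25000000 + 24.31690803 = 4.6526


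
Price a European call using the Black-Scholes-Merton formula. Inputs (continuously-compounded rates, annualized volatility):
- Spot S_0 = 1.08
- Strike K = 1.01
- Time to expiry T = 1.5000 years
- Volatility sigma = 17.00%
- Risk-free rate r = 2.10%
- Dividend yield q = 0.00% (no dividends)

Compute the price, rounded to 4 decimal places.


d1 = (ln(S/K) + (r - q + 0.5*sigma^2) * T) / (sigma * sqrt(T)) = 0.57724248
d2 = d1 - sigma * sqrt(T) = 0.36903585
exp(-rT) = 0.96899096; exp(-qT) = 1.00000000
C = S_0 * exp(-qT) * N(d1) - K * exp(-rT) * N(d2)
N(d1) = 0.71811217; N(d2) = 0.64394950
C = 1.0800 * 1.00000000 * 0.71811217 - 1.0100 * 0.96899096 * 0.64394950 = 0.1453

Answer: Price = 0.1453


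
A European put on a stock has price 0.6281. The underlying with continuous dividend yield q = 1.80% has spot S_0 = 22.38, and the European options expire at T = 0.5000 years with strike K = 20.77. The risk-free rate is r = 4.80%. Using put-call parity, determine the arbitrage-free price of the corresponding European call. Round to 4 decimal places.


Answer: Call price = 2.5301

Derivation:
Put-call parity: C - P = S_0 * exp(-qT) - K * exp(-rT).
S_0 * exp(-qT) = 22.3800 * 0.99104038 = 22.17948368
K * exp(-rT) = 20.7700 * 0.97628571 = 20.27745419
C = P + S*exp(-qT) - K*exp(-rT)
C = 0.6281 + 22.17948368 - 20.27745419 = 2.5301


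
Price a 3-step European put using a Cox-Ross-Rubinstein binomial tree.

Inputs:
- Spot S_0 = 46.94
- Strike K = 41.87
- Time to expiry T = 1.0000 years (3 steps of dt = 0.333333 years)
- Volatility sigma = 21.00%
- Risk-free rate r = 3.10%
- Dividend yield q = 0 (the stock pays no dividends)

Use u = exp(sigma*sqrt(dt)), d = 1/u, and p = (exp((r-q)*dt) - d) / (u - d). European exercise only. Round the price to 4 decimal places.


Answer: Price = V(0,0) = 1.1411

Derivation:
dt = T/N = 0.333333
u = exp(sigma*sqrt(dt)) = 1.128900; d = 1/u = 0.885818
p = (exp((r-q)*dt) - d) / (u - d) = 0.512456
Discount per step: exp(-r*dt) = 0.989720
Stock lattice S(k, i) with i counting down-moves:
  k=0: S(0,0) = 46.9400
  k=1: S(1,0) = 52.9906; S(1,1) = 41.5803
  k=2: S(2,0) = 59.8210; S(2,1) = 46.9400; S(2,2) = 36.8326
  k=3: S(3,0) = 67.5320; S(3,1) = 52.9906; S(3,2) = 41.5803; S(3,3) = 32.6270
Terminal payoffs V(N, i) = max(K - S_T, 0):
  V(3,0) = 0.000000; V(3,1) = 0.000000; V(3,2) = 0.289694; V(3,3) = 9.243021
Backward induction: V(k, i) = exp(-r*dt) * [p * V(k+1, i) + (1-p) * V(k+1, i+1)].
  V(2,0) = exp(-r*dt) * [p*0.000000 + (1-p)*0.000000] = 0.000000
  V(2,1) = exp(-r*dt) * [p*0.000000 + (1-p)*0.289694] = 0.139787
  V(2,2) = exp(-r*dt) * [p*0.289694 + (1-p)*9.243021] = 4.606980
  V(1,0) = exp(-r*dt) * [p*0.000000 + (1-p)*0.139787] = 0.067452
  V(1,1) = exp(-r*dt) * [p*0.139787 + (1-p)*4.606980] = 2.293912
  V(0,0) = exp(-r*dt) * [p*0.067452 + (1-p)*2.293912] = 1.141096


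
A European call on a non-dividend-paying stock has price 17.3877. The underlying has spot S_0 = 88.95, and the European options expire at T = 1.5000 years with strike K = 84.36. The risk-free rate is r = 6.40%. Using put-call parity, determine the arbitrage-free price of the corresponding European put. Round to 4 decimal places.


Put-call parity: C - P = S_0 * exp(-qT) - K * exp(-rT).
S_0 * exp(-qT) = 88.9500 * 1.00000000 = 88.95000000
K * exp(-rT) = 84.3600 * 0.90846402 = 76.63802440
P = C - S*exp(-qT) + K*exp(-rT)
P = 17.3877 - 88.95000000 + 76.63802440 = 5.0757

Answer: Put price = 5.0757


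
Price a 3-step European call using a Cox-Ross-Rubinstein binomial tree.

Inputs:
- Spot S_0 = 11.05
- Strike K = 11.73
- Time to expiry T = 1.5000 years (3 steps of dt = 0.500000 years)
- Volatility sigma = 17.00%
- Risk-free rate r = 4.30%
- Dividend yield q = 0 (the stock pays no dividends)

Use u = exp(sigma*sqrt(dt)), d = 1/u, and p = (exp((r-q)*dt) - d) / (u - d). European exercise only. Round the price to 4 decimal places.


dt = T/N = 0.500000
u = exp(sigma*sqrt(dt)) = 1.127732; d = 1/u = 0.886736
p = (exp((r-q)*dt) - d) / (u - d) = 0.560163
Discount per step: exp(-r*dt) = 0.978729
Stock lattice S(k, i) with i counting down-moves:
  k=0: S(0,0) = 11.0500
  k=1: S(1,0) = 12.4614; S(1,1) = 9.7984
  k=2: S(2,0) = 14.0532; S(2,1) = 11.0500; S(2,2) = 8.6886
  k=3: S(3,0) = 15.8482; S(3,1) = 12.4614; S(3,2) = 9.7984; S(3,3) = 7.7045
Terminal payoffs V(N, i) = max(S_T - K, 0):
  V(3,0) = 4.118183; V(3,1) = 0.731434; V(3,2) = 0.000000; V(3,3) = 0.000000
Backward induction: V(k, i) = exp(-r*dt) * [p * V(k+1, i) + (1-p) * V(k+1, i+1)].
  V(2,0) = exp(-r*dt) * [p*4.118183 + (1-p)*0.731434] = 2.572656
  V(2,1) = exp(-r*dt) * [p*0.731434 + (1-p)*0.000000] = 0.401007
  V(2,2) = exp(-r*dt) * [p*0.000000 + (1-p)*0.000000] = 0.000000
  V(1,0) = exp(-r*dt) * [p*2.572656 + (1-p)*0.401007] = 1.583080
  V(1,1) = exp(-r*dt) * [p*0.401007 + (1-p)*0.000000] = 0.219852
  V(0,0) = exp(-r*dt) * [p*1.583080 + (1-p)*0.219852] = 0.962563

Answer: Price = V(0,0) = 0.9626


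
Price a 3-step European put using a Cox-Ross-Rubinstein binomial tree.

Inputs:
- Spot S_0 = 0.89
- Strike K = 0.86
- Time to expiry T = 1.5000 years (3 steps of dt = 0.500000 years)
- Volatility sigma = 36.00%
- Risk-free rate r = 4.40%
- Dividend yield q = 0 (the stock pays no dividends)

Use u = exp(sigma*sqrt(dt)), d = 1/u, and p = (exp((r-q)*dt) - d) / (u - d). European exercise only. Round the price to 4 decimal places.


dt = T/N = 0.500000
u = exp(sigma*sqrt(dt)) = 1.289892; d = 1/u = 0.775259
p = (exp((r-q)*dt) - d) / (u - d) = 0.479924
Discount per step: exp(-r*dt) = 0.978240
Stock lattice S(k, i) with i counting down-moves:
  k=0: S(0,0) = 0.8900
  k=1: S(1,0) = 1.1480; S(1,1) = 0.6900
  k=2: S(2,0) = 1.4808; S(2,1) = 0.8900; S(2,2) = 0.5349
  k=3: S(3,0) = 1.9101; S(3,1) = 1.1480; S(3,2) = 0.6900; S(3,3) = 0.4147
Terminal payoffs V(N, i) = max(K - S_T, 0):
  V(3,0) = 0.000000; V(3,1) = 0.000000; V(3,2) = 0.170020; V(3,3) = 0.445304
Backward induction: V(k, i) = exp(-r*dt) * [p * V(k+1, i) + (1-p) * V(k+1, i+1)].
  V(2,0) = exp(-r*dt) * [p*0.000000 + (1-p)*0.000000] = 0.000000
  V(2,1) = exp(-r*dt) * [p*0.000000 + (1-p)*0.170020] = 0.086499
  V(2,2) = exp(-r*dt) * [p*0.170020 + (1-p)*0.445304] = 0.306373
  V(1,0) = exp(-r*dt) * [p*0.000000 + (1-p)*0.086499] = 0.044007
  V(1,1) = exp(-r*dt) * [p*0.086499 + (1-p)*0.306373] = 0.196480
  V(0,0) = exp(-r*dt) * [p*0.044007 + (1-p)*0.196480] = 0.120621

Answer: Price = V(0,0) = 0.1206


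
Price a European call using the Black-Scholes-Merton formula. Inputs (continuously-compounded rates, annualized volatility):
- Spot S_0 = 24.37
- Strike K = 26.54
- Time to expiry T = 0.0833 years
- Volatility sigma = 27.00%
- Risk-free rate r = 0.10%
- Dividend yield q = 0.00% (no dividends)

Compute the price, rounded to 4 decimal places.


d1 = (ln(S/K) + (r - q + 0.5*sigma^2) * T) / (sigma * sqrt(T)) = -1.05458822
d2 = d1 - sigma * sqrt(T) = -1.13251492
exp(-rT) = 0.99991670; exp(-qT) = 1.00000000
C = S_0 * exp(-qT) * N(d1) - K * exp(-rT) * N(d2)
N(d1) = 0.14580685; N(d2) = 0.12870901
C = 24.3700 * 1.00000000 * 0.14580685 - 26.5400 * 0.99991670 * 0.12870901 = 0.1377

Answer: Price = 0.1377


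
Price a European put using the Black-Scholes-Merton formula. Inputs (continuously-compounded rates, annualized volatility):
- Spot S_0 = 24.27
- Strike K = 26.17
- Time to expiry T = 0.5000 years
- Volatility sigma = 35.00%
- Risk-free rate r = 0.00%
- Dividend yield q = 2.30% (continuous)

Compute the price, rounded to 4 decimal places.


Answer: Price = 3.7085

Derivation:
d1 = (ln(S/K) + (r - q + 0.5*sigma^2) * T) / (sigma * sqrt(T)) = -0.22727502
d2 = d1 - sigma * sqrt(T) = -0.47476239
exp(-rT) = 1.00000000; exp(-qT) = 0.98856587
P = K * exp(-rT) * N(-d2) - S_0 * exp(-qT) * N(-d1)
N(-d1) = 0.58989505; N(-d2) = 0.68252183
P = 26.1700 * 1.00000000 * 0.68252183 - 24.2700 * 0.98856587 * 0.58989505 = 3.7085


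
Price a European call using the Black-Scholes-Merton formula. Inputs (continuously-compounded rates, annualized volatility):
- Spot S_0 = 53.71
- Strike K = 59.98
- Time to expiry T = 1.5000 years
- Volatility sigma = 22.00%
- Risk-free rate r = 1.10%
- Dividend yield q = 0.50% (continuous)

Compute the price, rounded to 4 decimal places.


d1 = (ln(S/K) + (r - q + 0.5*sigma^2) * T) / (sigma * sqrt(T)) = -0.24165318
d2 = d1 - sigma * sqrt(T) = -0.51109706
exp(-rT) = 0.98363538; exp(-qT) = 0.99252805
C = S_0 * exp(-qT) * N(d1) - K * exp(-rT) * N(d2)
N(d1) = 0.40452445; N(d2) = 0.30464155
C = 53.7100 * 0.99252805 * 0.40452445 - 59.9800 * 0.98363538 * 0.30464155 = 3.5913

Answer: Price = 3.5913


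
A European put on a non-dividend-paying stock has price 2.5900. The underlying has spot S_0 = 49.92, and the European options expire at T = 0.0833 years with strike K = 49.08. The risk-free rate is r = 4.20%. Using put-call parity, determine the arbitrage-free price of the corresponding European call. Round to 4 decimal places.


Answer: Call price = 3.6014

Derivation:
Put-call parity: C - P = S_0 * exp(-qT) - K * exp(-rT).
S_0 * exp(-qT) = 49.9200 * 1.00000000 = 49.92000000
K * exp(-rT) = 49.0800 * 0.99650751 = 48.90858874
C = P + S*exp(-qT) - K*exp(-rT)
C = 2.5900 + 49.92000000 - 48.90858874 = 3.6014


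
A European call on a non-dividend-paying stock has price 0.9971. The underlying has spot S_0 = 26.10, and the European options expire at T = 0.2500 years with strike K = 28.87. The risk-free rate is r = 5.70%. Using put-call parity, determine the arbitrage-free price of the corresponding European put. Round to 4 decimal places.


Answer: Put price = 3.3586

Derivation:
Put-call parity: C - P = S_0 * exp(-qT) - K * exp(-rT).
S_0 * exp(-qT) = 26.1000 * 1.00000000 = 26.10000000
K * exp(-rT) = 28.8700 * 0.98585105 = 28.46151983
P = C - S*exp(-qT) + K*exp(-rT)
P = 0.9971 - 26.10000000 + 28.46151983 = 3.3586


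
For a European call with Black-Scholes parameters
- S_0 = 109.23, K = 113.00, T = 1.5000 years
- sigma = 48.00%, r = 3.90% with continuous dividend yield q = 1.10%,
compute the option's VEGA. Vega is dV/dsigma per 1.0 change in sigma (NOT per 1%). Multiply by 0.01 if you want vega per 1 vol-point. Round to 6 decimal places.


d1 = 0.3076626004; d2 = -0.2802149379
phi(d1) = 0.3805009249; exp(-qT) = 0.9836353794; exp(-rT) = 0.9431782404
Vega = S * exp(-qT) * phi(d1) * sqrt(T) = 109.2300 * 0.9836353794 * 0.3805009249 * 1.2247448714 = 50.069980

Answer: Vega = 50.069980


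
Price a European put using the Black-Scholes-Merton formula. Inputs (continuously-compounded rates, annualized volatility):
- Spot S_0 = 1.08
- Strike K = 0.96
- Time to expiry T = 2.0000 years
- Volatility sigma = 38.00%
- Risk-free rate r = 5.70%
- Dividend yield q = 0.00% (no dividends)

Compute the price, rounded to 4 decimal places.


d1 = (ln(S/K) + (r - q + 0.5*sigma^2) * T) / (sigma * sqrt(T)) = 0.70000415
d2 = d1 - sigma * sqrt(T) = 0.16260299
exp(-rT) = 0.89225796; exp(-qT) = 1.00000000
P = K * exp(-rT) * N(-d2) - S_0 * exp(-qT) * N(-d1)
N(-d1) = 0.24196236; N(-d2) = 0.43541552
P = 0.9600 * 0.89225796 * 0.43541552 - 1.0800 * 1.00000000 * 0.24196236 = 0.1116

Answer: Price = 0.1116


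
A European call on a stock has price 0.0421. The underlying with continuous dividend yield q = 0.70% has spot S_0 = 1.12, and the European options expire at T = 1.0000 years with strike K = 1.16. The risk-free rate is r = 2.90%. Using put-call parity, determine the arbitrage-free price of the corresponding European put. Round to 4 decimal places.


Put-call parity: C - P = S_0 * exp(-qT) - K * exp(-rT).
S_0 * exp(-qT) = 1.1200 * 0.99302444 = 1.11218738
K * exp(-rT) = 1.1600 * 0.97141646 = 1.12684310
P = C - S*exp(-qT) + K*exp(-rT)
P = 0.0421 - 1.11218738 + 1.12684310 = 0.0568

Answer: Put price = 0.0568
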